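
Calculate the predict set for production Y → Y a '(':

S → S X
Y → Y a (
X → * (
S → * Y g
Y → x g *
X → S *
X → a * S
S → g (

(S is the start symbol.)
PREDICT(Y → Y a '(') = (FIRST(RHS) \ {ε}) ∪ (FOLLOW(Y) if ε ∈ FIRST(RHS), i.e. RHS ⇒* ε)
FIRST(Y) = { 'x' }
FIRST(Y a '(') = { 'x' }
ε ∉ FIRST(Y a '('), so FOLLOW(Y) is not added.
PREDICT(Y → Y a '(') = { 'x' }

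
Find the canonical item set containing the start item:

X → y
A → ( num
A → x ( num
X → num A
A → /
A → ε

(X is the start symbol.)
First, augment the grammar with X' → X
I₀ = CLOSURE({ [X' → . X] }):
  [X' → . X] has the dot before X: add [X → . y], [X → . num A]
No further items can be added.

I₀ = { [X → . num A], [X → . y], [X' → . X] }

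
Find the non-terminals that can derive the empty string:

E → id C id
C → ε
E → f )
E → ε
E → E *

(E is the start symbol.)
{ 'C', 'E' }

A non-terminal is nullable if it can derive ε (the empty string): either it has an ε-production, or it has a production whose right-hand side consists entirely of nullable non-terminals.

ε-productions: C → ε, E → ε
So C, E are immediately nullable.
Every non-terminal is now nullable.
Nullable = { 'C', 'E' }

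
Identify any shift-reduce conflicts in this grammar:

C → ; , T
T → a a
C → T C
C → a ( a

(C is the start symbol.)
No shift-reduce conflicts

Augment with C' → C and build the canonical LR(0) collection (I0 = CLOSURE({[C' → . C]}), then GOTO on every symbol after a dot until no new states appear). It has 12 states:
  I0: { [C → . ; , T], [C → . T C], [C → . a ( a], [C' → . C], [T → . a a] }  — shift
  I1: { [C → ; . , T] }  — shift
  I2: { [C' → C .] }  — accept
  I3: { [C → . ; , T], [C → . T C], [C → . a ( a], [C → T . C], [T → . a a] }  — shift
  I4: { [C → a . ( a], [T → a . a] }  — shift
  I5: { [C → a ( . a] }  — shift
  I6: { [T → a a .] }  — reduce
  I7: { [C → a ( a .] }  — reduce
  I8: { [C → T C .] }  — reduce
  I9: { [C → ; , . T], [T → . a a] }  — shift
  I10: { [C → ; , T .] }  — reduce
  I11: { [T → a . a] }  — shift

No state contains both a complete item and a shift item.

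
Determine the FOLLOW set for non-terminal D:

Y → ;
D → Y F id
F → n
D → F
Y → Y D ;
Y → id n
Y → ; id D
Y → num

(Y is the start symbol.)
In Y → Y D ;: D is followed by ';', add FIRST(';') \ {ε} = { ';' }
In Y → ; id D: D is at the end, add FOLLOW(Y)

The FOLLOW sets referred to above (computed the same way, to a fixed point):
  FOLLOW(Y) = { $, ';', 'id', 'n', 'num' }

Taking the union: FOLLOW(D) = { $, ';', 'id', 'n', 'num' }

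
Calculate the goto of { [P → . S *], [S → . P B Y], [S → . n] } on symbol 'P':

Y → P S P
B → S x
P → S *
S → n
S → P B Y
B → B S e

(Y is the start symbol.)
GOTO(I, 'P') = CLOSURE({ [A → αX.β] : [A → α.Xβ] ∈ I, X = 'P' })

Items with dot before 'P', with the dot advanced:
  [S → . P B Y] → [S → P . B Y]
Closure of the advanced items:
  [S → P . B Y] has the dot before B: add [B → . S x], [B → . B S e]
  [B → . S x] has the dot before S: add [S → . n], [S → . P B Y]
  [S → . P B Y] has the dot before P: add [P → . S *]

GOTO = { [B → . B S e], [B → . S x], [P → . S *], [S → . P B Y], [S → . n], [S → P . B Y] }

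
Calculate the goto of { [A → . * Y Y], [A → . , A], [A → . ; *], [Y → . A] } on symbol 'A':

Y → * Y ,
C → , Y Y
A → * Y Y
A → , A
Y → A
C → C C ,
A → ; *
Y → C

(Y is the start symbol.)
GOTO(I, 'A') = CLOSURE({ [A → αX.β] : [A → α.Xβ] ∈ I, X = 'A' })

Items with dot before 'A', with the dot advanced:
  [Y → . A] → [Y → A .]
Closure adds nothing (no advanced item has the dot before a non-terminal).

GOTO = { [Y → A .] }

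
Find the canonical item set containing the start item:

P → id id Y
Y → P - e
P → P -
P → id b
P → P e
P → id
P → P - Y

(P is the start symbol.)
First, augment the grammar with P' → P
I₀ = CLOSURE({ [P' → . P] }):
  [P' → . P] has the dot before P: add [P → . id id Y], [P → . P -], [P → . id b], [P → . P e], [P → . id], [P → . P - Y]
No further items can be added.

I₀ = { [P → . P - Y], [P → . P -], [P → . P e], [P → . id b], [P → . id id Y], [P → . id], [P' → . P] }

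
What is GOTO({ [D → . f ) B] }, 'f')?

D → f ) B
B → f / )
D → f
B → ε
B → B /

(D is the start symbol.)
{ [D → f . ) B] }

GOTO(I, 'f') = CLOSURE({ [A → αX.β] : [A → α.Xβ] ∈ I, X = 'f' })

Items with dot before 'f', with the dot advanced:
  [D → . f ) B] → [D → f . ) B]
Closure adds nothing (no advanced item has the dot before a non-terminal).

GOTO = { [D → f . ) B] }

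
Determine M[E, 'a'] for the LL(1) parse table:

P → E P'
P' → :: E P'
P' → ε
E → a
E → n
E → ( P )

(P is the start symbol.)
E → a

To find M[E, 'a'], we find productions for E where 'a' is in the predict set (PREDICT(N → α) = (FIRST(α) \ {ε}) ∪ (FOLLOW(N) if α ⇒* ε)).

E → a: PREDICT = { 'a' }
  'a' is in predict set, so this production goes in M[E, 'a']
E → n: PREDICT = { 'n' }
E → ( P ): PREDICT = { '(' }

M[E, 'a'] = E → a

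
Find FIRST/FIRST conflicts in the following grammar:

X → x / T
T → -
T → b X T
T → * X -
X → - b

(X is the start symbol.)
No FIRST/FIRST conflicts.

A FIRST/FIRST conflict occurs when two productions N → α and N → β for the same non-terminal have FIRST(α) ∩ FIRST(β) ≠ ∅ (with ε ∈ FIRST of a nullable right-hand side, so two nullable alternatives also conflict).

Productions for X:
  X → x / T: FIRST = { 'x' }
  X → - b: FIRST = { '-' }
Productions for T:
  T → -: FIRST = { '-' }
  T → b X T: FIRST = { 'b' }
  T → * X -: FIRST = { '*' }

All alternatives of each non-terminal have pairwise disjoint FIRST sets.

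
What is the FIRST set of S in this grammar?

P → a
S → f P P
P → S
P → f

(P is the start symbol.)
{ 'f' }

To compute FIRST(S), examine every production with S on the left-hand side, reading each right-hand side left to right until a non-nullable symbol is reached.

From S → f P P:
  - f is a terminal: add 'f' and stop

Collecting: FIRST(S) = { 'f' }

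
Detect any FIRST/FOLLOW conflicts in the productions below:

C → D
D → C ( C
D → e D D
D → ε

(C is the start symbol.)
Nullable non-terminals: C, D.
FIRST sets used below: FIRST(C) = { '(', 'e', ε }
C has a nullable alternative but only one production, so nothing to check.

D: nullable alternative(s) D → ε; FOLLOW(D) = { $, '(', 'e' }
  D → C ( C: FIRST \ {ε} = { '(', 'e' } — overlaps FOLLOW(D) on { '(', 'e' }: CONFLICT
  D → e D D: FIRST \ {ε} = { 'e' } — overlaps FOLLOW(D) on { 'e' }: CONFLICT
  D → ε: FIRST \ {ε} = { } — this is the only nullable alternative, skip

So the grammar has 2 FIRST/FOLLOW conflicts (marked CONFLICT above).

Answer: Yes. D → C '(' C with FOLLOW(D) on { '(', 'e' }; D → e D D with FOLLOW(D) on { 'e' }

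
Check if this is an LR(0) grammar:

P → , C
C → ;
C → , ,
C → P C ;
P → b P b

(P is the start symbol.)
A grammar is LR(0) if no state in the canonical LR(0) collection has:
  - both a shift item (dot before a terminal) and a complete item (shift-reduce conflict), or
  - two or more complete items (reduce-reduce conflict; the accept item [P' → P .] counts as a complete item here).

Augment with P' → P and build the canonical LR(0) collection (I0 = CLOSURE({[P' → . P]}), then GOTO on every symbol after a dot until no new states appear). It has 13 states:
  I0: { [P → . , C], [P → . b P b], [P' → . P] }  — shift
  I1: { [C → . , ,], [C → . ;], [C → . P C ;], [P → , . C], [P → . , C], [P → . b P b] }  — shift
  I2: { [P' → P .] }  — accept
  I3: { [P → . , C], [P → . b P b], [P → b . P b] }  — shift
  I4: { [P → b P . b] }  — shift
  I5: { [P → b P b .] }  — reduce
  I6: { [C → , . ,], [C → . , ,], [C → . ;], [C → . P C ;], [P → , . C], [P → . , C], [P → . b P b] }  — shift
  I7: { [C → ; .] }  — reduce
  I8: { [P → , C .] }  — reduce
  I9: { [C → . , ,], [C → . ;], [C → . P C ;], [C → P . C ;], [P → . , C], [P → . b P b] }  — shift
  I10: { [C → P C . ;] }  — shift
  I11: { [C → P C ; .] }  — reduce
  I12: { [C → , , .], [C → , . ,], [C → . , ,], [C → . ;], [C → . P C ;], [P → , . C], [P → . , C], [P → . b P b] }  — shift, reduce

Conflict in state I12:
  Shift-reduce conflict between [C → , , .] and [C → . , ,]
So the grammar is NOT LR(0).

Answer: No. Shift-reduce conflict between [C → , , .] and [C → . , ,]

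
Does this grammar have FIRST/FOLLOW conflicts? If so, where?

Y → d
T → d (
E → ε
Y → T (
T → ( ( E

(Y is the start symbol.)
No FIRST/FOLLOW conflicts.

A FIRST/FOLLOW conflict occurs when a non-terminal N has a nullable alternative N → β (β ⇒* ε) and another alternative N → α with FIRST(α) ∩ FOLLOW(N) ≠ ∅: on such a lookahead the parser cannot decide between expanding α and letting N vanish via β.

Nullable non-terminals: E.
E has a nullable alternative but only one production, so nothing to check.

T, Y have no nullable alternative, so no FIRST/FOLLOW check is needed there.

No FIRST/FOLLOW conflicts found.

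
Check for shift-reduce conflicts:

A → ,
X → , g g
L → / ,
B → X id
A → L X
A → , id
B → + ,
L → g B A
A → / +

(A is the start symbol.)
Yes — I1: [A → , .] vs [A → , . id]

A shift-reduce conflict occurs when an LR(0) state has both:
  - a complete (reduce) item [A → α .] (dot at the end), and
  - a shift item [B → β . c γ] (dot before a terminal).

Augment with A' → A and build the canonical LR(0) collection (I0 = CLOSURE({[A' → . A]}), then GOTO on every symbol after a dot until no new states appear). It has 19 states:
  I0: { [A → . , id], [A → . ,], [A → . / +], [A → . L X], [A' → . A], [L → . / ,], [L → . g B A] }  — shift
  I1: { [A → , . id], [A → , .] }  — shift, reduce
  I2: { [A → / . +], [L → / . ,] }  — shift
  I3: { [A' → A .] }  — accept
  I4: { [A → L . X], [X → . , g g] }  — shift
  I5: { [B → . + ,], [B → . X id], [L → g . B A], [X → . , g g] }  — shift
  I6: { [B → + . ,] }  — shift
  I7: { [X → , . g g] }  — shift
  I8: { [A → . , id], [A → . ,], [A → . / +], [A → . L X], [L → . / ,], [L → . g B A], [L → g B . A] }  — shift
  I9: { [B → X . id] }  — shift
  I10: { [B → X id .] }  — reduce
  I11: { [L → g B A .] }  — reduce
  I12: { [X → , g . g] }  — shift
  I13: { [X → , g g .] }  — reduce
  I14: { [B → + , .] }  — reduce
  I15: { [A → L X .] }  — reduce
  I16: { [A → / + .] }  — reduce
  I17: { [L → / , .] }  — reduce
  I18: { [A → , id .] }  — reduce

I1 contains reduce item [A → , .] and shift item [A → , . id] — shift-reduce conflict.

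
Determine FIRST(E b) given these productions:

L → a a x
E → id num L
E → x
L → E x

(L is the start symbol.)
FIRST sets of the non-terminals involved (from the grammar, by fixed-point iteration):
  FIRST(E) = { 'id', 'x' }

To compute FIRST(E b), process the symbols left to right:
Symbol E is a non-terminal. Add FIRST(E) \ {ε} = { 'id', 'x' }
E is not nullable (ε ∉ FIRST(E)), so stop here.
FIRST(E b) = { 'id', 'x' }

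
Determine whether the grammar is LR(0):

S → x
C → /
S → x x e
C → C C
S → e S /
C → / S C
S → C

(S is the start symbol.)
A grammar is LR(0) if no state in the canonical LR(0) collection has:
  - both a shift item (dot before a terminal) and a complete item (shift-reduce conflict), or
  - two or more complete items (reduce-reduce conflict; the accept item [S' → S .] counts as a complete item here).

Augment with S' → S and build the canonical LR(0) collection (I0 = CLOSURE({[S' → . S]}), then GOTO on every symbol after a dot until no new states appear). It has 13 states:
  I0: { [C → . / S C], [C → . /], [C → . C C], [S → . C], [S → . e S /], [S → . x x e], [S → . x], [S' → . S] }  — shift
  I1: { [C → . / S C], [C → . /], [C → . C C], [C → / . S C], [C → / .], [S → . C], [S → . e S /], [S → . x x e], [S → . x] }  — shift, reduce
  I2: { [C → . / S C], [C → . /], [C → . C C], [C → C . C], [S → C .] }  — shift, reduce
  I3: { [S' → S .] }  — accept
  I4: { [C → . / S C], [C → . /], [C → . C C], [S → . C], [S → . e S /], [S → . x x e], [S → . x], [S → e . S /] }  — shift
  I5: { [S → x . x e], [S → x .] }  — shift, reduce
  I6: { [S → x x . e] }  — shift
  I7: { [S → x x e .] }  — reduce
  I8: { [S → e S . /] }  — shift
  I9: { [S → e S / .] }  — reduce
  I10: { [C → . / S C], [C → . /], [C → . C C], [C → C . C], [C → C C .] }  — shift, reduce
  I11: { [C → . / S C], [C → . /], [C → . C C], [C → / S . C] }  — shift
  I12: { [C → . / S C], [C → . /], [C → . C C], [C → / S C .], [C → C . C] }  — shift, reduce

Conflict in state I1:
  Shift-reduce conflict between [C → / .] and [C → . /]
So the grammar is NOT LR(0).

Answer: No. Shift-reduce conflict between [C → / .] and [C → . /]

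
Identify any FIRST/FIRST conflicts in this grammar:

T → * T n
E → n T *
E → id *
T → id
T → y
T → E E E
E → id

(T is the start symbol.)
FIRST sets of the non-terminals at (or reachable through a nullable prefix from) the front of some alternative:
  FIRST(E) = { 'id', 'n' }

Productions for T:
  T → * T n: FIRST = { '*' }
  T → id: FIRST = { 'id' }
  T → y: FIRST = { 'y' }
  T → E E E: FIRST = { 'id', 'n' }
Productions for E:
  E → n T *: FIRST = { 'n' }
  E → id *: FIRST = { 'id' }
  E → id: FIRST = { 'id' }

Conflict for T: T → id and T → E E E
  Overlap: { 'id' }
Conflict for E: E → id * and E → id
  Overlap: { 'id' }

Answer: Yes. T → id / T → E E E on { 'id' }; E → id '*' / E → id on { 'id' }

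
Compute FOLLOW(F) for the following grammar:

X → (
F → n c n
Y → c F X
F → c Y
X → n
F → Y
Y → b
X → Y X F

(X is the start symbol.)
In Y → c F X: F is followed by X, add FIRST(X) \ {ε} = { '(', 'b', 'c', 'n' }
In X → Y X F: F is at the end, add FOLLOW(X)

The FOLLOW sets referred to above (computed the same way, to a fixed point):
  FOLLOW(X) = { $, '(', 'b', 'c', 'n' }

Taking the union: FOLLOW(F) = { $, '(', 'b', 'c', 'n' }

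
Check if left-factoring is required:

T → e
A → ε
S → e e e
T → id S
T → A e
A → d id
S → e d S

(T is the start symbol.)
Left-factoring is needed when two productions for the same non-terminal
share a common prefix on the right-hand side.

Productions for T:
  T → e
  T → id S
  T → A e
Productions for A:
  A → ε
  A → d id
Productions for S:
  S → e e e
  S → e d S

Found common prefix 'e' in productions for S

Answer: Yes, S has productions with common prefix 'e'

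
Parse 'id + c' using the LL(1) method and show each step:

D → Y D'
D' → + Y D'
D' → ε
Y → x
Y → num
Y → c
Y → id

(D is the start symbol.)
LL(1) parsing maintains a stack (initially the start symbol over $) and the input. At each step: if the stack top is a terminal, match it against the current input token; if it is a non-terminal N, replace it with the RHS of M[N, lookahead] (the unique production whose predict set contains the lookahead).

Stack is shown with the top on the left.

Stack     Input     Action
--------------------------
D $       id + c $  output D → Y D'
Y D' $    id + c $  output Y → id
id D' $   id + c $  match 'id'
D' $      + c $     output D' → + Y D'
+ Y D' $  + c $     match '+'
Y D' $    c $       output Y → c
c D' $    c $       match 'c'
D' $      $         output D' → ε
$         $         accept

The string is accepted.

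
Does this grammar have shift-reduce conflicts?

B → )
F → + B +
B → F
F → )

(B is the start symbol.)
A shift-reduce conflict occurs when an LR(0) state has both:
  - a complete (reduce) item [A → α .] (dot at the end), and
  - a shift item [B → β . c γ] (dot before a terminal).

Augment with B' → B and build the canonical LR(0) collection (I0 = CLOSURE({[B' → . B]}), then GOTO on every symbol after a dot until no new states appear). It has 7 states:
  I0: { [B → . )], [B → . F], [B' → . B], [F → . )], [F → . + B +] }  — shift
  I1: { [B → ) .], [F → ) .] }  — 2 reduces
  I2: { [B → . )], [B → . F], [F → + . B +], [F → . )], [F → . + B +] }  — shift
  I3: { [B' → B .] }  — accept
  I4: { [B → F .] }  — reduce
  I5: { [F → + B . +] }  — shift
  I6: { [F → + B + .] }  — reduce

No state contains both a complete item and a shift item.

Answer: No shift-reduce conflicts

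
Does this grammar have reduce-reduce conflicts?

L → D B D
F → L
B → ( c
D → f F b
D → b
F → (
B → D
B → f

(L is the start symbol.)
Augment with L' → L and build the canonical LR(0) collection (I0 = CLOSURE({[L' → . L]}), then GOTO on every symbol after a dot until no new states appear). It has 15 states:
  I0: { [D → . b], [D → . f F b], [L → . D B D], [L' → . L] }  — shift
  I1: { [B → . ( c], [B → . D], [B → . f], [D → . b], [D → . f F b], [L → D . B D] }  — shift
  I2: { [L' → L .] }  — accept
  I3: { [D → b .] }  — reduce
  I4: { [D → . b], [D → . f F b], [D → f . F b], [F → . (], [F → . L], [L → . D B D] }  — shift
  I5: { [F → ( .] }  — reduce
  I6: { [D → f F . b] }  — shift
  I7: { [F → L .] }  — reduce
  I8: { [D → f F b .] }  — reduce
  I9: { [B → ( . c] }  — shift
  I10: { [D → . b], [D → . f F b], [L → D B . D] }  — shift
  I11: { [B → D .] }  — reduce
  I12: { [B → f .], [D → . b], [D → . f F b], [D → f . F b], [F → . (], [F → . L], [L → . D B D] }  — shift, reduce
  I13: { [L → D B D .] }  — reduce
  I14: { [B → ( c .] }  — reduce

No state contains more than one complete item.

Answer: No reduce-reduce conflicts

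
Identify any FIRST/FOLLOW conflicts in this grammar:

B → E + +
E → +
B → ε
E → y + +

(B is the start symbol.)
No FIRST/FOLLOW conflicts.

Nullable non-terminals: B.
FIRST sets used below: FIRST(E) = { '+', 'y' }

B: nullable alternative(s) B → ε; FOLLOW(B) = { $ }
  B → E + +: FIRST \ {ε} = { '+', 'y' } — disjoint from FOLLOW(B)
  B → ε: FIRST \ {ε} = { } — this is the only nullable alternative, skip

E has no nullable alternative, so no FIRST/FOLLOW check is needed there.

No FIRST/FOLLOW conflicts found.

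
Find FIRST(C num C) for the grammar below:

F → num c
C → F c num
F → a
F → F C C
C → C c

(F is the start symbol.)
{ 'a', 'num' }

FIRST sets of the non-terminals involved (from the grammar, by fixed-point iteration):
  FIRST(C) = { 'a', 'num' }

To compute FIRST(C num C), process the symbols left to right:
Symbol C is a non-terminal. Add FIRST(C) \ {ε} = { 'a', 'num' }
C is not nullable (ε ∉ FIRST(C)), so stop here.
FIRST(C num C) = { 'a', 'num' }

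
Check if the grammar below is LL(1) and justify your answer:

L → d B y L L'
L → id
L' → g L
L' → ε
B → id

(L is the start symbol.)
No. Predict set conflict for L': { 'g' }

A grammar is LL(1) if for each non-terminal N with multiple productions, the predict sets of those productions are pairwise disjoint, where PREDICT(N → α) = (FIRST(α) \ {ε}) ∪ (FOLLOW(N) if α ⇒* ε).

Relevant sets:
  FOLLOW(L') = { $, 'g' }

For L:
  PREDICT(L → d B y L L') = { 'd' }
  PREDICT(L → id) = { 'id' }
For L':
  PREDICT(L' → g L) = { 'g' }
  PREDICT(L' → ε) = { $, 'g' }
B has a single production, so nothing to check there.

Conflict found: Predict set conflict for L': { 'g' }
The grammar is NOT LL(1).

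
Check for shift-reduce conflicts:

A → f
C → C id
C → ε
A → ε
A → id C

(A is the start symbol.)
Yes — I0: [A → .] vs [A → . f]; I4: [A → id C .] vs [C → C . id]

Augment with A' → A and build the canonical LR(0) collection (I0 = CLOSURE({[A' → . A]}), then GOTO on every symbol after a dot until no new states appear). It has 6 states:
  I0: { [A → . f], [A → . id C], [A → .], [A' → . A] }  — shift, reduce
  I1: { [A' → A .] }  — accept
  I2: { [A → f .] }  — reduce
  I3: { [A → id . C], [C → . C id], [C → .] }  — reduce
  I4: { [A → id C .], [C → C . id] }  — shift, reduce
  I5: { [C → C id .] }  — reduce

I0 contains reduce item [A → .] and shift items [A → . f], [A → . id C] — shift-reduce conflict.
I4 contains reduce item [A → id C .] and shift item [C → C . id] — shift-reduce conflict.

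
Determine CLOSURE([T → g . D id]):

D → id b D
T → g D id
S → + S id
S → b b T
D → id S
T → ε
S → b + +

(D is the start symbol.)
{ [D → . id S], [D → . id b D], [T → g . D id] }

To compute CLOSURE, for each item [A → α.Bβ] where B is a non-terminal, add [B → .γ] for all productions B → γ; repeat for the newly added items until nothing changes.

Start with: [T → g . D id]
  [T → g . D id] has the dot before D: add [D → . id b D], [D → . id S]
No further items can be added.

CLOSURE = { [D → . id S], [D → . id b D], [T → g . D id] }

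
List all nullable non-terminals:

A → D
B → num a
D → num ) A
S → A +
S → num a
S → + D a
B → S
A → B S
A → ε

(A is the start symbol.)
ε-productions: A → ε
So A is immediately nullable.
No further non-terminal can be added: every production for the remaining non-terminals contains a terminal or a non-nullable non-terminal.
Nullable = { 'A' }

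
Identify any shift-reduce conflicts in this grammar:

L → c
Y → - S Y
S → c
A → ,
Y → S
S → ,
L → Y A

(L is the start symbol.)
Augment with L' → L and build the canonical LR(0) collection (I0 = CLOSURE({[L' → . L]}), then GOTO on every symbol after a dot until no new states appear). It has 12 states:
  I0: { [L → . Y A], [L → . c], [L' → . L], [S → . ,], [S → . c], [Y → . - S Y], [Y → . S] }  — shift
  I1: { [S → , .] }  — reduce
  I2: { [S → . ,], [S → . c], [Y → - . S Y] }  — shift
  I3: { [L' → L .] }  — accept
  I4: { [Y → S .] }  — reduce
  I5: { [A → . ,], [L → Y . A] }  — shift
  I6: { [L → c .], [S → c .] }  — 2 reduces
  I7: { [A → , .] }  — reduce
  I8: { [L → Y A .] }  — reduce
  I9: { [S → . ,], [S → . c], [Y → - S . Y], [Y → . - S Y], [Y → . S] }  — shift
  I10: { [S → c .] }  — reduce
  I11: { [Y → - S Y .] }  — reduce

No state contains both a complete item and a shift item.

Answer: No shift-reduce conflicts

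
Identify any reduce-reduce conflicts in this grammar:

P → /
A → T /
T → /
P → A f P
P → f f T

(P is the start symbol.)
Yes — I1: [P → / .] vs [T → / .]

A reduce-reduce conflict occurs when an LR(0) state has two complete items [A → α .] and [B → β .] — both call for a reduction, and with no lookahead the parser cannot choose between them.

Augment with P' → P and build the canonical LR(0) collection (I0 = CLOSURE({[P' → . P]}), then GOTO on every symbol after a dot until no new states appear). It has 12 states:
  I0: { [A → . T /], [P → . /], [P → . A f P], [P → . f f T], [P' → . P], [T → . /] }  — shift
  I1: { [P → / .], [T → / .] }  — 2 reduces
  I2: { [P → A . f P] }  — shift
  I3: { [P' → P .] }  — accept
  I4: { [A → T . /] }  — shift
  I5: { [P → f . f T] }  — shift
  I6: { [P → f f . T], [T → . /] }  — shift
  I7: { [T → / .] }  — reduce
  I8: { [P → f f T .] }  — reduce
  I9: { [A → T / .] }  — reduce
  I10: { [A → . T /], [P → . /], [P → . A f P], [P → . f f T], [P → A f . P], [T → . /] }  — shift
  I11: { [P → A f P .] }  — reduce

I1 contains complete items [P → / .], [T → / .] — reduce-reduce conflict.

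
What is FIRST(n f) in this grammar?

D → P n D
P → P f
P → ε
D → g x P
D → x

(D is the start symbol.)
{ 'n' }

To compute FIRST(n f), process the symbols left to right:
Symbol n is a terminal. Add 'n' and stop.
FIRST(n f) = { 'n' }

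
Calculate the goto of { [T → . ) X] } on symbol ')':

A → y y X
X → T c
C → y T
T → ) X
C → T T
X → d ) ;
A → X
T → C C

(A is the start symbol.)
GOTO(I, ')') = CLOSURE({ [A → αX.β] : [A → α.Xβ] ∈ I, X = ')' })

Items with dot before ')', with the dot advanced:
  [T → . ) X] → [T → ) . X]
Closure of the advanced items:
  [T → ) . X] has the dot before X: add [X → . T c], [X → . d ) ;]
  [X → . T c] has the dot before T: add [T → . ) X], [T → . C C]
  [T → . C C] has the dot before C: add [C → . y T], [C → . T T]

GOTO = { [C → . T T], [C → . y T], [T → ) . X], [T → . ) X], [T → . C C], [X → . T c], [X → . d ) ;] }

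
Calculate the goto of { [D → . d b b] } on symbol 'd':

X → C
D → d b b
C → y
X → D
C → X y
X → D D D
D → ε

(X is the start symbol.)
{ [D → d . b b] }

GOTO(I, 'd') = CLOSURE({ [A → αX.β] : [A → α.Xβ] ∈ I, X = 'd' })

Items with dot before 'd', with the dot advanced:
  [D → . d b b] → [D → d . b b]
Closure adds nothing (no advanced item has the dot before a non-terminal).

GOTO = { [D → d . b b] }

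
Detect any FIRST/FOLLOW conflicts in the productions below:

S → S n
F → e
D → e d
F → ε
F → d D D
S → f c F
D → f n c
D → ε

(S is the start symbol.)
Yes. D → e d with FOLLOW(D) on { 'e' }; D → f n c with FOLLOW(D) on { 'f' }

A FIRST/FOLLOW conflict occurs when a non-terminal N has a nullable alternative N → β (β ⇒* ε) and another alternative N → α with FIRST(α) ∩ FOLLOW(N) ≠ ∅: on such a lookahead the parser cannot decide between expanding α and letting N vanish via β.

Nullable non-terminals: D, F.

D: nullable alternative(s) D → ε; FOLLOW(D) = { $, 'e', 'f', 'n' }
  D → e d: FIRST \ {ε} = { 'e' } — overlaps FOLLOW(D) on { 'e' }: CONFLICT
  D → f n c: FIRST \ {ε} = { 'f' } — overlaps FOLLOW(D) on { 'f' }: CONFLICT
  D → ε: FIRST \ {ε} = { } — this is the only nullable alternative, skip

F: nullable alternative(s) F → ε; FOLLOW(F) = { $, 'n' }
  F → e: FIRST \ {ε} = { 'e' } — disjoint from FOLLOW(F)
  F → ε: FIRST \ {ε} = { } — this is the only nullable alternative, skip
  F → d D D: FIRST \ {ε} = { 'd' } — disjoint from FOLLOW(F)

S has no nullable alternative, so no FIRST/FOLLOW check is needed there.

So the grammar has 2 FIRST/FOLLOW conflicts (marked CONFLICT above).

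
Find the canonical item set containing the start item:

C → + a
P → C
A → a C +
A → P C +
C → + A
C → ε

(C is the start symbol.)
First, augment the grammar with C' → C
I₀ = CLOSURE({ [C' → . C] }):
  [C' → . C] has the dot before C: add [C → . + a], [C → . + A], [C → .]
No further items can be added.

I₀ = { [C → . + A], [C → . + a], [C → .], [C' → . C] }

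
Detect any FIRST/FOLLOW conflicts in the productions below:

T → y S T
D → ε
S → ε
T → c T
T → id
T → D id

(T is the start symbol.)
A FIRST/FOLLOW conflict occurs when a non-terminal N has a nullable alternative N → β (β ⇒* ε) and another alternative N → α with FIRST(α) ∩ FOLLOW(N) ≠ ∅: on such a lookahead the parser cannot decide between expanding α and letting N vanish via β.

Nullable non-terminals: D, S.
D has a nullable alternative but only one production, so nothing to check.
S has a nullable alternative but only one production, so nothing to check.

T has no nullable alternative, so no FIRST/FOLLOW check is needed there.

No FIRST/FOLLOW conflicts found.

Answer: No FIRST/FOLLOW conflicts.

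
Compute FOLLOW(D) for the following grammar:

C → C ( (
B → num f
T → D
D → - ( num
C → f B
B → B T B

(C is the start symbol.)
In T → D: D is at the end, add FOLLOW(T)

The FOLLOW sets referred to above (computed the same way, to a fixed point):
  FOLLOW(T) = { 'num' }

Taking the union: FOLLOW(D) = { 'num' }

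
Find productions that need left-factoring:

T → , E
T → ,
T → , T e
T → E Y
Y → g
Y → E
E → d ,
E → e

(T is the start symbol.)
Yes, T has productions with common prefix ','

Left-factoring is needed when two productions for the same non-terminal
share a common prefix on the right-hand side.

Productions for T:
  T → , E
  T → ,
  T → , T e
  T → E Y
Productions for Y:
  Y → g
  Y → E
Productions for E:
  E → d ,
  E → e

Found common prefix ',' in productions for T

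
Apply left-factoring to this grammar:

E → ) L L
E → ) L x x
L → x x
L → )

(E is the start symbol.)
E → ) L E'
E' → L
E' → x x
L → x x
L → )

Left-factoring transforms A → αβ₁ | αβ₂ into A → αA' and A' → β₁ | β₂
(α is the longest common prefix among the alternatives). Repeat until
no nonterminal has two alternatives with a common prefix.

Round 1: E has alternatives sharing prefix ') L'. Introduce E': E → ) L E'
  Add: E' → L
  Add: E' → x x

No remaining common prefixes — done.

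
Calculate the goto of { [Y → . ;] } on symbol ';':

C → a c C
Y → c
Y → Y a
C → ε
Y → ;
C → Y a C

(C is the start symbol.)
{ [Y → ; .] }

GOTO(I, ';') = CLOSURE({ [A → αX.β] : [A → α.Xβ] ∈ I, X = ';' })

Items with dot before ';', with the dot advanced:
  [Y → . ;] → [Y → ; .]
Closure adds nothing (no advanced item has the dot before a non-terminal).

GOTO = { [Y → ; .] }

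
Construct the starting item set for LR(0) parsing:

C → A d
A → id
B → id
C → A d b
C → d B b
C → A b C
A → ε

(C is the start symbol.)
{ [A → . id], [A → .], [C → . A b C], [C → . A d b], [C → . A d], [C → . d B b], [C' → . C] }

First, augment the grammar with C' → C
I₀ = CLOSURE({ [C' → . C] }):
  [C' → . C] has the dot before C: add [C → . A d], [C → . A d b], [C → . d B b], [C → . A b C]
  [C → . A d] has the dot before A: add [A → . id], [A → .]
No further items can be added.

I₀ = { [A → . id], [A → .], [C → . A b C], [C → . A d b], [C → . A d], [C → . d B b], [C' → . C] }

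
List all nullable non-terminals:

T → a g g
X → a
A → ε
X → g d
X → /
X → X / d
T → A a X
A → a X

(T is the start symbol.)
{ 'A' }

A non-terminal is nullable if it can derive ε (the empty string): either it has an ε-production, or it has a production whose right-hand side consists entirely of nullable non-terminals.

ε-productions: A → ε
So A is immediately nullable.
No further non-terminal can be added: every production for the remaining non-terminals contains a terminal or a non-nullable non-terminal.
Nullable = { 'A' }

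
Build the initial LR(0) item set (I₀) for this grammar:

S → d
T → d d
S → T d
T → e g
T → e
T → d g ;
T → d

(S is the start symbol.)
{ [S → . T d], [S → . d], [S' → . S], [T → . d d], [T → . d g ;], [T → . d], [T → . e g], [T → . e] }

First, augment the grammar with S' → S
I₀ = CLOSURE({ [S' → . S] }):
  [S' → . S] has the dot before S: add [S → . d], [S → . T d]
  [S → . T d] has the dot before T: add [T → . d d], [T → . e g], [T → . e], [T → . d g ;], [T → . d]
No further items can be added.

I₀ = { [S → . T d], [S → . d], [S' → . S], [T → . d d], [T → . d g ;], [T → . d], [T → . e g], [T → . e] }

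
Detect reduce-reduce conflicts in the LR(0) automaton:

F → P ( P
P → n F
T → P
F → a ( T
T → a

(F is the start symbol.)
Augment with F' → F and build the canonical LR(0) collection (I0 = CLOSURE({[F' → . F]}), then GOTO on every symbol after a dot until no new states appear). It has 12 states:
  I0: { [F → . P ( P], [F → . a ( T], [F' → . F], [P → . n F] }  — shift
  I1: { [F' → F .] }  — accept
  I2: { [F → P . ( P] }  — shift
  I3: { [F → a . ( T] }  — shift
  I4: { [F → . P ( P], [F → . a ( T], [P → . n F], [P → n . F] }  — shift
  I5: { [P → n F .] }  — reduce
  I6: { [F → a ( . T], [P → . n F], [T → . P], [T → . a] }  — shift
  I7: { [T → P .] }  — reduce
  I8: { [F → a ( T .] }  — reduce
  I9: { [T → a .] }  — reduce
  I10: { [F → P ( . P], [P → . n F] }  — shift
  I11: { [F → P ( P .] }  — reduce

No state contains more than one complete item.

Answer: No reduce-reduce conflicts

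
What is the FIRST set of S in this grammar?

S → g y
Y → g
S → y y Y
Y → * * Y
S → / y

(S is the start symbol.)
From S → g y:
  - g is a terminal: add 'g' and stop
From S → y y Y:
  - y is a terminal: add 'y' and stop
From S → / y:
  - '/' is a terminal: add '/' and stop

Collecting: FIRST(S) = { '/', 'g', 'y' }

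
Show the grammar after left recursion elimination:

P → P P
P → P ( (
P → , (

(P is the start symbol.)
P → , ( P'
P' → P P'
P' → ( ( P'
P' → ε

P is directly left-recursive. The standard transformation for
  A → A α₁ | ... | A α_m | β₁ | ... | β_n
is
  A  → β₁ A' | ... | β_n A'
  A' → α₁ A' | ... | α_m A' | ε

P → , ( becomes P → , ( P'
P → P P becomes P' → P P'
P → P ( ( becomes P' → ( ( P'
Add P' → ε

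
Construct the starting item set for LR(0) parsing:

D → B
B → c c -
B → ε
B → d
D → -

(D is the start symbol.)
First, augment the grammar with D' → D
I₀ = CLOSURE({ [D' → . D] }):
  [D' → . D] has the dot before D: add [D → . B], [D → . -]
  [D → . B] has the dot before B: add [B → . c c -], [B → .], [B → . d]
No further items can be added.

I₀ = { [B → . c c -], [B → . d], [B → .], [D → . -], [D → . B], [D' → . D] }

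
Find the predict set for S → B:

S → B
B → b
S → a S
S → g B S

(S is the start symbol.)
{ 'b' }

PREDICT(S → B) = (FIRST(RHS) \ {ε}) ∪ (FOLLOW(S) if ε ∈ FIRST(RHS), i.e. RHS ⇒* ε)
FIRST(B) = { 'b' }
FIRST(B) = { 'b' }
ε ∉ FIRST(B), so FOLLOW(S) is not added.
PREDICT(S → B) = { 'b' }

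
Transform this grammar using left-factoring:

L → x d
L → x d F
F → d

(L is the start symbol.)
Left-factoring transforms A → αβ₁ | αβ₂ into A → αA' and A' → β₁ | β₂
(α is the longest common prefix among the alternatives). Repeat until
no nonterminal has two alternatives with a common prefix.

Round 1: L has alternatives sharing prefix 'x d'. Introduce L': L → x d L'
  Add: L' → ε
  Add: L' → F

No remaining common prefixes — done.

Resulting grammar:
L → x d L'
L' → ε
L' → F
F → d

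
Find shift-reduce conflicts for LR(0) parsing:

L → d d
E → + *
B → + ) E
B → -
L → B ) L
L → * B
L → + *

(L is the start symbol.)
A shift-reduce conflict occurs when an LR(0) state has both:
  - a complete (reduce) item [A → α .] (dot at the end), and
  - a shift item [B → β . c γ] (dot before a terminal).

Augment with L' → L and build the canonical LR(0) collection (I0 = CLOSURE({[L' → . L]}), then GOTO on every symbol after a dot until no new states appear). It has 17 states:
  I0: { [B → . + ) E], [B → . -], [L → . * B], [L → . + *], [L → . B ) L], [L → . d d], [L' → . L] }  — shift
  I1: { [B → . + ) E], [B → . -], [L → * . B] }  — shift
  I2: { [B → + . ) E], [L → + . *] }  — shift
  I3: { [B → - .] }  — reduce
  I4: { [L → B . ) L] }  — shift
  I5: { [L' → L .] }  — accept
  I6: { [L → d . d] }  — shift
  I7: { [L → d d .] }  — reduce
  I8: { [B → . + ) E], [B → . -], [L → . * B], [L → . + *], [L → . B ) L], [L → . d d], [L → B ) . L] }  — shift
  I9: { [L → B ) L .] }  — reduce
  I10: { [B → + ) . E], [E → . + *] }  — shift
  I11: { [L → + * .] }  — reduce
  I12: { [E → + . *] }  — shift
  I13: { [B → + ) E .] }  — reduce
  I14: { [E → + * .] }  — reduce
  I15: { [B → + . ) E] }  — shift
  I16: { [L → * B .] }  — reduce

No state contains both a complete item and a shift item.

Answer: No shift-reduce conflicts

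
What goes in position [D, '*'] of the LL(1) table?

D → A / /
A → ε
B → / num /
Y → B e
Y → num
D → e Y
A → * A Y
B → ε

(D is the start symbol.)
To find M[D, '*'], we find productions for D where '*' is in the predict set (PREDICT(N → α) = (FIRST(α) \ {ε}) ∪ (FOLLOW(N) if α ⇒* ε)).

Relevant sets:
  FIRST(A) = { '*', ε }

D → A / /: PREDICT = { '*', '/' }
  '*' is in predict set, so this production goes in M[D, '*']
D → e Y: PREDICT = { 'e' }

M[D, '*'] = D → A / /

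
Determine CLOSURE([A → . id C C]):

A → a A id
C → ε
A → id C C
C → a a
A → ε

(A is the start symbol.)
{ [A → . id C C] }

To compute CLOSURE, for each item [A → α.Bβ] where B is a non-terminal, add [B → .γ] for all productions B → γ; repeat for the newly added items until nothing changes.

Start with: [A → . id C C]
The dot precedes the terminal id, so nothing is added.

CLOSURE = { [A → . id C C] }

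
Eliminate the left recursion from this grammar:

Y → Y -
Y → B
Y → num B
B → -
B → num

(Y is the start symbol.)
Y → B Y'
Y → num B Y'
Y' → - Y'
Y' → ε
B → -
B → num

Y is directly left-recursive. The standard transformation for
  A → A α₁ | ... | A α_m | β₁ | ... | β_n
is
  A  → β₁ A' | ... | β_n A'
  A' → α₁ A' | ... | α_m A' | ε

Y → B becomes Y → B Y'
Y → num B becomes Y → num B Y'
Y → Y - becomes Y' → - Y'
Add Y' → ε

Productions for other non-terminals are unchanged:
  B → -
  B → num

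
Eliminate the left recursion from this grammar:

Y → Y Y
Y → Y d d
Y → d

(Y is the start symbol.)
Y → d Y'
Y' → Y Y'
Y' → d d Y'
Y' → ε

Y is directly left-recursive. The standard transformation for
  A → A α₁ | ... | A α_m | β₁ | ... | β_n
is
  A  → β₁ A' | ... | β_n A'
  A' → α₁ A' | ... | α_m A' | ε

Y → d becomes Y → d Y'
Y → Y Y becomes Y' → Y Y'
Y → Y d d becomes Y' → d d Y'
Add Y' → ε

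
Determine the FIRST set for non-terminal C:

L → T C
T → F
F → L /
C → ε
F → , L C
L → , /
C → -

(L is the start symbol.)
From C → ε:
  - ε-production, so ε ∈ FIRST(C)
From C → -:
  - '-' is a terminal: add '-' and stop

Collecting: FIRST(C) = { '-', ε }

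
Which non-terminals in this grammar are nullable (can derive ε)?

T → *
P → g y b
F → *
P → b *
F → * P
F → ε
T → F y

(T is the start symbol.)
A non-terminal is nullable if it can derive ε (the empty string): either it has an ε-production, or it has a production whose right-hand side consists entirely of nullable non-terminals.

ε-productions: F → ε
So F is immediately nullable.
No further non-terminal can be added: every production for the remaining non-terminals contains a terminal or a non-nullable non-terminal.
Nullable = { 'F' }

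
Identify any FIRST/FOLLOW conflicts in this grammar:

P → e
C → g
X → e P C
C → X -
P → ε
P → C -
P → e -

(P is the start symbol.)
Nullable non-terminals: P.
FIRST sets used below: FIRST(C) = { 'e', 'g' }

P: nullable alternative(s) P → ε; FOLLOW(P) = { $, 'e', 'g' }
  P → e: FIRST \ {ε} = { 'e' } — overlaps FOLLOW(P) on { 'e' }: CONFLICT
  P → ε: FIRST \ {ε} = { } — this is the only nullable alternative, skip
  P → C -: FIRST \ {ε} = { 'e', 'g' } — overlaps FOLLOW(P) on { 'e', 'g' }: CONFLICT
  P → e -: FIRST \ {ε} = { 'e' } — overlaps FOLLOW(P) on { 'e' }: CONFLICT

C, X have no nullable alternative, so no FIRST/FOLLOW check is needed there.

So the grammar has 3 FIRST/FOLLOW conflicts (marked CONFLICT above).

Answer: Yes. P → e with FOLLOW(P) on { 'e' }; P → C '-' with FOLLOW(P) on { 'e', 'g' }; P → e '-' with FOLLOW(P) on { 'e' }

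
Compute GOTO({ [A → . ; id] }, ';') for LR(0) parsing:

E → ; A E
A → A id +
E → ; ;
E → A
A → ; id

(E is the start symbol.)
{ [A → ; . id] }

GOTO(I, ';') = CLOSURE({ [A → αX.β] : [A → α.Xβ] ∈ I, X = ';' })

Items with dot before ';', with the dot advanced:
  [A → . ; id] → [A → ; . id]
Closure adds nothing (no advanced item has the dot before a non-terminal).

GOTO = { [A → ; . id] }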